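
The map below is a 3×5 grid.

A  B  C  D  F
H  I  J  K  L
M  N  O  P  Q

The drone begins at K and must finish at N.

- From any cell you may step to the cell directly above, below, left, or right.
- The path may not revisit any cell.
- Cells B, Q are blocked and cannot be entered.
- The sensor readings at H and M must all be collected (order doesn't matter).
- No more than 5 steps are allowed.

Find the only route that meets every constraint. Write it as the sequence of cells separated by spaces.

K J I H M N

The budget equals the shortest possible length, so every move has to be on a shortest route through the required cells.
Route from K: left 3 to H, down 1 to M, right 1 to N — 5 moves in all.
Check: all required cells visited; 5 ≤ 5 moves.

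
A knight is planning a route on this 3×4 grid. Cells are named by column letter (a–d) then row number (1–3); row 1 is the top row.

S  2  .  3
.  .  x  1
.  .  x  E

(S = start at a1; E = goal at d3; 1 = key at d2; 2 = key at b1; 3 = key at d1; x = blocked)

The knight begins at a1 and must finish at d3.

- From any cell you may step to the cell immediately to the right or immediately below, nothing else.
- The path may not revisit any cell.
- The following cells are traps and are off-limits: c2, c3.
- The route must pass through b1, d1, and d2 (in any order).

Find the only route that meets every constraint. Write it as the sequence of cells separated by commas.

a1, b1, c1, d1, d2, d3

Moves only go right or down, so the column and row indices never decrease.
Route from a1: 3× right (reaching d1), 2× down (reaching d3) — 5 moves in all.
Check: all required cells visited.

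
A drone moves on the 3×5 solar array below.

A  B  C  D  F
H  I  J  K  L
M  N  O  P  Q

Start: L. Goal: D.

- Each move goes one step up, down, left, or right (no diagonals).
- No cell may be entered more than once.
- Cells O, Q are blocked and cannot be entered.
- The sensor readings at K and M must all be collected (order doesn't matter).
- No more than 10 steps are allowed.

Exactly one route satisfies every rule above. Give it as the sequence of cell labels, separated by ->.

L -> K -> J -> I -> N -> M -> H -> A -> B -> C -> D

Any route must reach K and M and still end at D within 10 moves, so the order of the required stops is forced.
Route from L: left 3 to I, down 1 to N, left 1 to M, up 2 to A, right 3 to D — 10 moves in all.
Check: all required cells visited; 10 ≤ 10 moves.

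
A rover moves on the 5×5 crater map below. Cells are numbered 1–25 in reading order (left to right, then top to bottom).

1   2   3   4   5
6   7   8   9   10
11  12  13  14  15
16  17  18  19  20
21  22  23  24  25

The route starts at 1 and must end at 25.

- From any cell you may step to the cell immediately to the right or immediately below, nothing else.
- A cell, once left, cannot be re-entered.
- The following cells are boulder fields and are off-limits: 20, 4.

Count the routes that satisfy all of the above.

A right/down-only route from 1 to 25 makes exactly 4 down-moves and 4 right-moves in some order.
With no other constraints that would be C(8,4) = 70 routes.
Subtract routes through each blocked cell (inclusion–exclusion for overlaps): − through 4: 5 − through 20: 35 + through 4&20: 4 → 34.
That gives 34 routes.

34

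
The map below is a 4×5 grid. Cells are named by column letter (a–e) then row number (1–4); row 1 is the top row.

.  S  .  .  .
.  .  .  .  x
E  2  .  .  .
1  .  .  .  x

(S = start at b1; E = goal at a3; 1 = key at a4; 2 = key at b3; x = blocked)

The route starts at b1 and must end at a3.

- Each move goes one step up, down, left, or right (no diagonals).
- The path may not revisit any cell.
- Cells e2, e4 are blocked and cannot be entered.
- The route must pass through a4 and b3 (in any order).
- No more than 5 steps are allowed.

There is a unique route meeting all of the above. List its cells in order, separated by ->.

The 5-move cap with required stops at a4, b3 leaves no slack for detours.
Route from b1: down 3 to b4, left 1 to a4, up 1 to a3 — 5 moves in all.
Check: all required cells visited; 5 ≤ 5 moves.

b1 -> b2 -> b3 -> b4 -> a4 -> a3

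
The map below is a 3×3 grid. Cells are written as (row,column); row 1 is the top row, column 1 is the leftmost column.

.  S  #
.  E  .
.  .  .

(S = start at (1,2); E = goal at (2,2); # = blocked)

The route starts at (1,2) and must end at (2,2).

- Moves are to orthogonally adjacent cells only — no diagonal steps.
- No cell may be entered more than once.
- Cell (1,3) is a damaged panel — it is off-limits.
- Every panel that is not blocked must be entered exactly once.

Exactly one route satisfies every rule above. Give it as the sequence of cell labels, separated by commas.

Need to visit all 8 open cells exactly once, starting at (1,2) and ending at (2,2).
Cell (3,3) has only two open neighbours ((2,3) and (3,2)), so the path must pass straight through it: one of those is the cell it's entered from and the other is where it exits.
Route from (1,2): left to (1,1), 2× down (reaching (3,1)), 2× right (reaching (3,3)), up to (2,3), left to (2,2) — 7 moves in all.
Check: all 8 open cells covered.

(1,2), (1,1), (2,1), (3,1), (3,2), (3,3), (2,3), (2,2)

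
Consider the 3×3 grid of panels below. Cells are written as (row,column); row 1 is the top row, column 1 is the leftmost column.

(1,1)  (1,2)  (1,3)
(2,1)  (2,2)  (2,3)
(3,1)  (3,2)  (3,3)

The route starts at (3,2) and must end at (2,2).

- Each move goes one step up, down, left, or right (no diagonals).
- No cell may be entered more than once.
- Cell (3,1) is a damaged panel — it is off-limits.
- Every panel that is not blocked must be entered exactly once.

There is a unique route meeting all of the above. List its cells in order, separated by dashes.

(3,2) - (3,3) - (2,3) - (1,3) - (1,2) - (1,1) - (2,1) - (2,2)

Need to visit all 8 open cells exactly once, starting at (3,2) and ending at (2,2).
Cell (2,1) has only two open neighbours ((1,1) and (2,2)), so the path must pass straight through it: one of those is the cell it's entered from and the other is where it exits.
Route from (3,2): right to (3,3), 2× up (reaching (1,3)), 2× left (reaching (1,1)), down to (2,1), right to (2,2) — 7 moves in all.
Check: all 8 open cells covered.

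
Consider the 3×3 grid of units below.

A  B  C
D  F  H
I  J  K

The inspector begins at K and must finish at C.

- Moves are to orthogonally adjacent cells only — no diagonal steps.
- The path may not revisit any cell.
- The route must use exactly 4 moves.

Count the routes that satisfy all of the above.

3

Need simple routes of exactly 4 moves from K to C (Manhattan distance 2, so 1 moves are spent on a detour and 1 undoing it).
Enumerating: K H F B C | K J F B C | K J F H C.
That gives 3 routes.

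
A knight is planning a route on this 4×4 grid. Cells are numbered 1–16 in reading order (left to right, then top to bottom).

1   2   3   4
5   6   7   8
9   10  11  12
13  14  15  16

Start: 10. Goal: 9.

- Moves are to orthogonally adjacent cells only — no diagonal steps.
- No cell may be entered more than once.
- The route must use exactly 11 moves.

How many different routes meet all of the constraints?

Need simple routes of exactly 11 moves from 10 to 9 (Manhattan distance 1, so 5 moves are spent on a detour and 5 undoing it).
Branch systematically from the start, pruning whenever the remaining move budget drops below the Manhattan distance to 9 or differs from it in parity. Grouping the completions by first move — via 6: 10; via 14: 17; via 11: 8 (no valid completion starts via 9) — and summing: 10 + 17 + 8 = 35.
That gives 35 routes.

35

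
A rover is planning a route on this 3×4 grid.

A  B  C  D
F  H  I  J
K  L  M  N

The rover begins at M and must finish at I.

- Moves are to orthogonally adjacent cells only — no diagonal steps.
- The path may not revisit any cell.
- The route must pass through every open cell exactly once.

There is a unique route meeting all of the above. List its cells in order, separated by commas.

Need to visit all 12 open cells exactly once, starting at M and ending at I.
Cell K has only two open neighbours (F and L), so the path must pass straight through it: one of those is the cell it's entered from and the other is where it exits.
Route from M: right to N, 2× up (reaching D), 3× left (reaching A), 2× down (reaching K), right to L, up to H, right to I — 11 moves in all.
Check: all 12 open cells covered.

M, N, J, D, C, B, A, F, K, L, H, I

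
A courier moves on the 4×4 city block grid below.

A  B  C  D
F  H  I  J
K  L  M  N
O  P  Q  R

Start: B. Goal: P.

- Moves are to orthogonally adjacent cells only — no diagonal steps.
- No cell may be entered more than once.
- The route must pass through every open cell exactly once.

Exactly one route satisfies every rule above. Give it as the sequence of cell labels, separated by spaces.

Need to visit all 16 open cells exactly once, starting at B and ending at P.
Cell D has only two open neighbours (J and C), so the path must pass straight through it: one of those is the cell it's entered from and the other is where it exits.
Route from B: left 1 to A, down 1 to F, right 2 to I, up 1 to C, right 1 to D, down 3 to R, left 1 to Q, up 1 to M, left 2 to K, down 1 to O, right 1 to P — 15 moves in all.
Check: all 16 open cells covered.

B A F H I C D J N R Q M L K O P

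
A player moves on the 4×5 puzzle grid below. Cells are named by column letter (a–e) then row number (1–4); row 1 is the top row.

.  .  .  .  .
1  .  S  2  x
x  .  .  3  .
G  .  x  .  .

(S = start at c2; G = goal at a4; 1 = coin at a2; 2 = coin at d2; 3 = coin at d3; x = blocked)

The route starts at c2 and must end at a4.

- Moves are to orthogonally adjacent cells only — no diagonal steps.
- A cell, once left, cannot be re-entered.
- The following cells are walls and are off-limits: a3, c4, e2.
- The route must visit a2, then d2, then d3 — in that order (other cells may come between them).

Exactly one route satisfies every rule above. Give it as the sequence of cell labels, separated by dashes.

c2 - b2 - a2 - a1 - b1 - c1 - d1 - d2 - d3 - c3 - b3 - b4 - a4

The waypoints must appear in the order a2, d2, d3, with no cell reused.
Route from c2: 2× left (reaching a2), up to a1, 3× right (reaching d1), 2× down (reaching d3), 2× left (reaching b3), down to b4, left to a4 — 12 moves in all.
Check: order respected (1 at step 2, 2 at step 7, 3 at step 8).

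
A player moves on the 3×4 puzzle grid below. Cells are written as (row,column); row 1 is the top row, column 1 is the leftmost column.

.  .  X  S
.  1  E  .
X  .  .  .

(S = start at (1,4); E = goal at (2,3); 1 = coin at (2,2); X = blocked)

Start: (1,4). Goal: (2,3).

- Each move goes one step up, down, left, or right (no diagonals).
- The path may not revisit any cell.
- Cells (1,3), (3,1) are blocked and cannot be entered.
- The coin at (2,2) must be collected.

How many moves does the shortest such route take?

Any route passes through (2,2) somewhere between (1,4) and (2,3). Summing Manhattan distances along the two legs ((1,4) → (2,2) → (2,3)) gives a lower bound of 3 + 1 = 4 moves.
The shortest route satisfying every rule uses 6 moves: (1,4) → (2,4) → (3,4) → (3,3) → (3,2) → (2,2) → (2,3).
The no-revisit rule (legs can't share cells) pushes the minimum above the 4-move bound; an exhaustive check rules out every length from 4 to 5, leaving 6 as the minimum.

6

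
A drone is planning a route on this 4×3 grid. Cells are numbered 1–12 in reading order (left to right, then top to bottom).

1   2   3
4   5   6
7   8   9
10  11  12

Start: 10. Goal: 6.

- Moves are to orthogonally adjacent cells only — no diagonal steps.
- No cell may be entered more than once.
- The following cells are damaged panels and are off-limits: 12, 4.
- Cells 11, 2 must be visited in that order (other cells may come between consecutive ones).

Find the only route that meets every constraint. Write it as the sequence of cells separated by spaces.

The waypoints must appear in the order 11, 2, with no cell reused.
Route from 10: right to 11, 3× up (reaching 2), right to 3, down to 6 — 6 moves in all.
Check: order respected (11 at step 1, 2 at step 4).

10 11 8 5 2 3 6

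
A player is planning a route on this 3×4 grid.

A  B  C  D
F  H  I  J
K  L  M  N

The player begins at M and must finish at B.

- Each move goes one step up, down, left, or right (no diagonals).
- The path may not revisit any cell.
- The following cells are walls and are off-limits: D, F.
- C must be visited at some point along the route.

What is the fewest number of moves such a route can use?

3

Any route passes through C somewhere between M and B. Summing Manhattan distances along the two legs (M → C → B) gives a lower bound of 2 + 1 = 3 moves.
A route of 3 moves achieves this: M → I → C → B.
Since 3 matches the lower bound, it is optimal.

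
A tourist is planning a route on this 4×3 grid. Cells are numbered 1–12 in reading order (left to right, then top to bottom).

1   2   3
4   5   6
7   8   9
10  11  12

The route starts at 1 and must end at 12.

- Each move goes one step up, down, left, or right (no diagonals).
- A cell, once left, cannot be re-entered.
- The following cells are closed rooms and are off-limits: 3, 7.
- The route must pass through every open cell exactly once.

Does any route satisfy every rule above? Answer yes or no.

no

Cell 10 has only one open neighbour but is neither the start nor the goal, so a Hamiltonian route would have to both enter and leave it through the same neighbour — impossible without revisiting.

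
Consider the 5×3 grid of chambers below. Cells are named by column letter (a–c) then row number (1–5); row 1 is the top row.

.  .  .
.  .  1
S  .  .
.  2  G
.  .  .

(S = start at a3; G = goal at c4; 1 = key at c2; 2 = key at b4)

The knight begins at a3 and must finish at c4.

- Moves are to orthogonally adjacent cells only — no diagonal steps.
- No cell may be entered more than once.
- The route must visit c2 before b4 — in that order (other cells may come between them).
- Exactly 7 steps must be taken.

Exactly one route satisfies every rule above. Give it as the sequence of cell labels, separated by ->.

The waypoints must appear in the order c2, b4, with no cell reused.
Route from a3: up to a2, 2× right (reaching c2), down to c3, left to b3, down to b4, right to c4 — 7 moves in all.
Check: order respected (1 at step 3, 2 at step 6); 7 moves as required.

a3 -> a2 -> b2 -> c2 -> c3 -> b3 -> b4 -> c4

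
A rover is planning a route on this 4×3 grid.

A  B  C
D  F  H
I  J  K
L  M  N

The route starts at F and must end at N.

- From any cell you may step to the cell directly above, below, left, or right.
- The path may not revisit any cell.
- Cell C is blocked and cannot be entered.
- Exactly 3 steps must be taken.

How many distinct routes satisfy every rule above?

Need simple routes of exactly 3 moves from F to N (Manhattan distance 3, so 0 moves are spent on a detour and 0 undoing it).
Enumerating: F J M N | F J K N | F H K N.
That gives 3 routes.

3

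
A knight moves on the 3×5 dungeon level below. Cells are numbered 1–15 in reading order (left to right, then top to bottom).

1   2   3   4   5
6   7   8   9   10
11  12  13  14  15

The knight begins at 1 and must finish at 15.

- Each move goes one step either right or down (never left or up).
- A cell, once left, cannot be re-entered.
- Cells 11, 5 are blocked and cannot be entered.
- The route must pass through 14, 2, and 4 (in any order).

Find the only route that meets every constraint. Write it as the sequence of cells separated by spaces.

Moves only go right or down, so the column and row indices never decrease.
Route from 1: right 3 to 4, down 2 to 14, right 1 to 15 — 6 moves in all.
Check: all required cells visited.

1 2 3 4 9 14 15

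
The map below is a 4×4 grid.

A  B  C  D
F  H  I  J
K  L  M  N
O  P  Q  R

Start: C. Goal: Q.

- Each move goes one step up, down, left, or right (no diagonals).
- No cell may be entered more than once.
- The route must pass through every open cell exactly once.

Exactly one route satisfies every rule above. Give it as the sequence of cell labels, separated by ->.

Need to visit all 16 open cells exactly once, starting at C and ending at Q.
Cell R has only two open neighbours (N and Q), so the path must pass straight through it: one of those is the cell it's entered from and the other is where it exits.
Route from C: right to D, down to J, 2× left (reaching H), up to B, left to A, 3× down (reaching O), right to P, up to L, 2× right (reaching N), down to R, left to Q — 15 moves in all.
Check: all 16 open cells covered.

C -> D -> J -> I -> H -> B -> A -> F -> K -> O -> P -> L -> M -> N -> R -> Q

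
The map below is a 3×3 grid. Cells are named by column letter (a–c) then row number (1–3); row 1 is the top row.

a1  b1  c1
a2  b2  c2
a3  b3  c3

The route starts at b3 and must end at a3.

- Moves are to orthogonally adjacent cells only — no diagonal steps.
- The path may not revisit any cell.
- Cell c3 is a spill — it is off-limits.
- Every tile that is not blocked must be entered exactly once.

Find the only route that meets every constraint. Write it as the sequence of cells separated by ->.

Need to visit all 8 open cells exactly once, starting at b3 and ending at a3.
Route from b3: up to b2, right to c2, up to c1, 2× left (reaching a1), 2× down (reaching a3) — 7 moves in all.
Check: all 8 open cells covered.

b3 -> b2 -> c2 -> c1 -> b1 -> a1 -> a2 -> a3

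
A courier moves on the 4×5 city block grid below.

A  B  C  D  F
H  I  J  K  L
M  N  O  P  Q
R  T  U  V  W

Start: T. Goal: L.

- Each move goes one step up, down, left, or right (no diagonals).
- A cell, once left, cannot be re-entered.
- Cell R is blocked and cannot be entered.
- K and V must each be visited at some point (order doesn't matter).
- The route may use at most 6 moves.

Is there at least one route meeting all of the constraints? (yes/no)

One route that works: T → U → V → P → K → L.

yes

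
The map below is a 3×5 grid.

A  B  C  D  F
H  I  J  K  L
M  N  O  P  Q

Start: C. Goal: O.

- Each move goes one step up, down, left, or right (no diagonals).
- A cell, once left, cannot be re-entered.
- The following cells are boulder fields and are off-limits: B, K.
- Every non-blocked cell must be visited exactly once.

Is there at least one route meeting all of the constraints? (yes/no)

no

Cell A has only one open neighbour but is neither the start nor the goal, so a Hamiltonian route would have to both enter and leave it through the same neighbour — impossible without revisiting.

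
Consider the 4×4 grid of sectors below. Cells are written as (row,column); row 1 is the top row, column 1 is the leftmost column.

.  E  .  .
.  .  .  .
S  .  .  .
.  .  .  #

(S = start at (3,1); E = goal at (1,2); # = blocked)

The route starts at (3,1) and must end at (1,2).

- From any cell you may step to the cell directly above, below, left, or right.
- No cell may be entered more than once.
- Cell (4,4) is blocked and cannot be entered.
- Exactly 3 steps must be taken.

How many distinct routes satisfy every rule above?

3

Need simple routes of exactly 3 moves from (3,1) to (1,2) (Manhattan distance 3, so 0 moves are spent on a detour and 0 undoing it).
Enumerating: (3,1) (2,1) (1,1) (1,2) | (3,1) (2,1) (2,2) (1,2) | (3,1) (3,2) (2,2) (1,2).
That gives 3 routes.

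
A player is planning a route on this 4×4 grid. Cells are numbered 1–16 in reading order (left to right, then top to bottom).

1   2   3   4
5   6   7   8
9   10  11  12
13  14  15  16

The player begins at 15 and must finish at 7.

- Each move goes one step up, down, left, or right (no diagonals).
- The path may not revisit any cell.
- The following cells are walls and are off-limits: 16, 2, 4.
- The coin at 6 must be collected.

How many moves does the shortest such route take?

Any route passes through 6 somewhere between 15 and 7. Summing Manhattan distances along the two legs (15 → 6 → 7) gives a lower bound of 3 + 1 = 4 moves.
A route of 4 moves achieves this: 15 → 11 → 10 → 6 → 7.
Since 4 matches the lower bound, it is optimal.

4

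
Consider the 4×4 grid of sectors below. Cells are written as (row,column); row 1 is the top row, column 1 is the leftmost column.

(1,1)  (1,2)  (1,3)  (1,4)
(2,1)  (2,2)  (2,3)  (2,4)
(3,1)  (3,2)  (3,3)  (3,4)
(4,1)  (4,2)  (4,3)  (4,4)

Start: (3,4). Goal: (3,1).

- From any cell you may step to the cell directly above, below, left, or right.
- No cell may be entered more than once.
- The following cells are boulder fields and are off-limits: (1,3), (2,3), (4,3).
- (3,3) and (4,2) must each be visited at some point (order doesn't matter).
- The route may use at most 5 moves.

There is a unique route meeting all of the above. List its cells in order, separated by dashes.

(3,4) - (3,3) - (3,2) - (4,2) - (4,1) - (3,1)

Any route must reach (3,3) and (4,2) and still end at (3,1) within 5 moves, so the order of the required stops is forced.
Route from (3,4): 2× left (reaching (3,2)), down to (4,2), left to (4,1), up to (3,1) — 5 moves in all.
Check: all required cells visited; 5 ≤ 5 moves.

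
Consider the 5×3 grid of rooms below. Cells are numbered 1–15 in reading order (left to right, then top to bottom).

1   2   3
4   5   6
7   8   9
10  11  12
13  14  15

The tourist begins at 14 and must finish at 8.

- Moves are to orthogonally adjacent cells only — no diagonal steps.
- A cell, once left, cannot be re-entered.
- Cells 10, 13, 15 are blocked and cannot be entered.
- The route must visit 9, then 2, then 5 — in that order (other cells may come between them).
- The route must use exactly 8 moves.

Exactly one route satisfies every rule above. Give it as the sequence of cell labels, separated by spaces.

14 11 12 9 6 3 2 5 8

The waypoints must appear in the order 9, 2, 5, with no cell reused.
Route from 14: up 1 to 11, right 1 to 12, up 3 to 3, left 1 to 2, down 2 to 8 — 8 moves in all.
Check: order respected (9 at step 3, 2 at step 6, 5 at step 7); 8 moves as required.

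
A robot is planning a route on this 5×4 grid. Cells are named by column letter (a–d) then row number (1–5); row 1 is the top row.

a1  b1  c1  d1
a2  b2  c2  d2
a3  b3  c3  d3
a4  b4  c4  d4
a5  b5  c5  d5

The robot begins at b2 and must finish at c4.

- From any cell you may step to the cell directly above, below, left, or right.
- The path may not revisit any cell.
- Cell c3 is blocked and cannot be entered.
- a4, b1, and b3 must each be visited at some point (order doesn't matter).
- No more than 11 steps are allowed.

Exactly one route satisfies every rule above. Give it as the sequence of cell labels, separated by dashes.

Any route must reach a4, b1, and b3 and still end at c4 within 11 moves, so the order of the required stops is forced.
Route from b2: up to b1, left to a1, 2× down (reaching a3), right to b3, down to b4, left to a4, down to a5, 2× right (reaching c5), up to c4 — 11 moves in all.
Check: all required cells visited; 11 ≤ 11 moves.

b2 - b1 - a1 - a2 - a3 - b3 - b4 - a4 - a5 - b5 - c5 - c4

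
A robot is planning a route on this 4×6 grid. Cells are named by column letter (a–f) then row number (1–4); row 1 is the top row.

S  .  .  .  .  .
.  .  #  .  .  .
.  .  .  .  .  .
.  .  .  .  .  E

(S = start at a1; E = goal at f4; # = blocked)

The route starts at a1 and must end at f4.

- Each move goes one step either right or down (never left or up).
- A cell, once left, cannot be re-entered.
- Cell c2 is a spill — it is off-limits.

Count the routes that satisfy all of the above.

26

A right/down-only route from a1 to f4 makes exactly 3 down-moves and 5 right-moves in some order.
With no other constraints that would be C(8,3) = 56 routes.
Subtract routes through each blocked cell (inclusion–exclusion for overlaps): − through c2: 30 → 26.
That gives 26 routes.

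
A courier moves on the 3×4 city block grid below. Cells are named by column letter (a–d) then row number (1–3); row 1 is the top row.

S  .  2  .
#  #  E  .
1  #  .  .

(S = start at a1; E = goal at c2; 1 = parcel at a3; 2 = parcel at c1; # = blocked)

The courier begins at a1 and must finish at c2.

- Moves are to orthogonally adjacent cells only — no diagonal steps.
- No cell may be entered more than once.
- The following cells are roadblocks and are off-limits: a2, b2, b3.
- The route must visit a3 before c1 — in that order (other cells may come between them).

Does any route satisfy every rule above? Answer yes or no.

The blocked cells wall a3 off from a1 completely — no sequence of moves reaches it at all, so no route can satisfy the rules.

no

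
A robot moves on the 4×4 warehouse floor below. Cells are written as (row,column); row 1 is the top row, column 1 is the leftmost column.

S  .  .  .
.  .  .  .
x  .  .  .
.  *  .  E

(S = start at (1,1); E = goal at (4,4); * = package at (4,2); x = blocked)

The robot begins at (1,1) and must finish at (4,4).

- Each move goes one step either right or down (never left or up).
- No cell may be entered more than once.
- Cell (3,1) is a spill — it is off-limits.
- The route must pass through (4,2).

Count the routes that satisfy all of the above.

2

A right/down-only route from (1,1) to (4,4) makes exactly 3 down-moves and 3 right-moves in some order.
With no other constraints that would be C(6,3) = 20 routes.
Split at (4,2) and multiply the segment counts (each segment already excludes blocked cells): (1,1)→(4,2): 2; (4,2)→(4,4): 1; product = 2.
That gives 2 routes.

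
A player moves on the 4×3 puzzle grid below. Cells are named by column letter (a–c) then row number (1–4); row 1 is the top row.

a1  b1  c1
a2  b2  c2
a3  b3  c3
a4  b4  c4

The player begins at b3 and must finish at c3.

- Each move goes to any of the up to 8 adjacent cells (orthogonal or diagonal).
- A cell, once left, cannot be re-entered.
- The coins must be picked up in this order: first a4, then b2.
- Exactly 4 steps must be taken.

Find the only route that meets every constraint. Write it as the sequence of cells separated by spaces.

b3 a4 a3 b2 c3

The waypoints must appear in the order a4, b2, with no cell reused.
Route from b3: down-left to a4, up to a3, up-right to b2, down-right to c3 — 4 moves in all.
Check: order respected (a4 at step 1, b2 at step 3); 4 moves as required.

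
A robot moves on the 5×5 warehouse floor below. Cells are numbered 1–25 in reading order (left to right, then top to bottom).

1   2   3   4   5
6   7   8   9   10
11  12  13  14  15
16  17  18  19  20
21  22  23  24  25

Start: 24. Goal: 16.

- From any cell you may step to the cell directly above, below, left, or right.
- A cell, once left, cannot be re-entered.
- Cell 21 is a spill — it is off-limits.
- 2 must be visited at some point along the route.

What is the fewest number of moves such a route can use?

Any route passes through 2 somewhere between 24 and 16. Summing Manhattan distances along the two legs (24 → 2 → 16) gives a lower bound of 6 + 4 = 10 moves.
A route of 10 moves achieves this: 24 → 19 → 14 → 9 → 4 → 3 → 2 → 7 → 12 → 17 → 16.
Since 10 matches the lower bound, it is optimal.

10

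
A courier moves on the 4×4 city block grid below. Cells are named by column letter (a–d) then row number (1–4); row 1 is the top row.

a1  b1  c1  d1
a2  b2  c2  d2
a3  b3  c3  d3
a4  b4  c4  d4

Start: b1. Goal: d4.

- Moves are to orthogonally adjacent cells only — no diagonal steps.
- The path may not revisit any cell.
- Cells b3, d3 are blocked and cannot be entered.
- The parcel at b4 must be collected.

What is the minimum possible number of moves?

7

Any route passes through b4 somewhere between b1 and d4. Summing Manhattan distances along the two legs (b1 → b4 → d4) gives a lower bound of 3 + 2 = 5 moves.
That bound ignores the blocked cells. Measuring each leg by the fewest moves that actually steer around them (b1→b4: 5; b4→d4: 2) raises the lower bound to 7.
A route of 7 moves exists: b1 → b2 → a2 → a3 → a4 → b4 → c4 → d4.
Since 7 matches that lower bound, it is optimal.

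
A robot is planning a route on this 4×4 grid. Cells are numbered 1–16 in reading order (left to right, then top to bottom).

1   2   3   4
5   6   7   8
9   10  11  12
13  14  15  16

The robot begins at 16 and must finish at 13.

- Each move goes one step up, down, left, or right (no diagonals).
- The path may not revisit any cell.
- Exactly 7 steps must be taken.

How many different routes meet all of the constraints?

Need simple routes of exactly 7 moves from 16 to 13 (Manhattan distance 3, so 2 moves are spent on a detour and 2 undoing it).
Branch systematically from the start, pruning whenever the remaining move budget drops below the Manhattan distance to 13 or differs from it in parity. Grouping the completions by first move — via 12: 11; via 15: 5 — and summing: 11 + 5 = 16.
That gives 16 routes.

16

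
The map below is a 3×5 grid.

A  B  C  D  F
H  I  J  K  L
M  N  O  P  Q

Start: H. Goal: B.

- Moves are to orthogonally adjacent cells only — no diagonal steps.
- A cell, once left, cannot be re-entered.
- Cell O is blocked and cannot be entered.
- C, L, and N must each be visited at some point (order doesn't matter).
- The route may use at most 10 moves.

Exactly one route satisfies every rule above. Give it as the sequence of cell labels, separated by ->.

H -> M -> N -> I -> J -> K -> L -> F -> D -> C -> B

The budget equals the shortest possible length, so every move has to be on a shortest route through the required cells.
Route from H: down 1 to M, right 1 to N, up 1 to I, right 3 to L, up 1 to F, left 3 to B — 10 moves in all.
Check: all required cells visited; 10 ≤ 10 moves.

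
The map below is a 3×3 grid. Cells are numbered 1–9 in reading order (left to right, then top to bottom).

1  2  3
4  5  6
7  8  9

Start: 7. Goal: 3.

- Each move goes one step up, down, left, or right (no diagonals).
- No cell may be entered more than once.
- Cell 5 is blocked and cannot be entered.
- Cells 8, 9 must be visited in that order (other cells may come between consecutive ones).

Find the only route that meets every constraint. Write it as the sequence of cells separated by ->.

The waypoints must appear in the order 8, 9, with no cell reused.
Route from 7: 2× right (reaching 9), 2× up (reaching 3) — 4 moves in all.
Check: order respected (8 at step 1, 9 at step 2).

7 -> 8 -> 9 -> 6 -> 3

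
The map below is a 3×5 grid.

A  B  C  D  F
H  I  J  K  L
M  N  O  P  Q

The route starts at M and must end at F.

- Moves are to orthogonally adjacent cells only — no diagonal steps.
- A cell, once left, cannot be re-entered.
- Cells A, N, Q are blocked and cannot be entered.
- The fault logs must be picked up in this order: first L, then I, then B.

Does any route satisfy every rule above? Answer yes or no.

Ignoring the required order, 3 revisit-free routes from M to F pass through all of L, I, and B; the waypoint orders that occur are I → B → L (3) — never L → I → B.

no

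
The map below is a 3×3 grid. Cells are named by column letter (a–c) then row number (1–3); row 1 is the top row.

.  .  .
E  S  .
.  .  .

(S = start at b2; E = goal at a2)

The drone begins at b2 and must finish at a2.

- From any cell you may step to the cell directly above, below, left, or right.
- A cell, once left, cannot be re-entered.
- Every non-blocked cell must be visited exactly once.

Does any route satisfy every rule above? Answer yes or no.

Colour the cells like a checkerboard: each orthogonal step flips colour, so a Hamiltonian route alternates colours. Here there are 5 cells of one colour and 4 of the other, with start on the opposite colour to the goal — the counts and endpoints can't be arranged into an alternating sequence of length 9, so no Hamiltonian route exists.

no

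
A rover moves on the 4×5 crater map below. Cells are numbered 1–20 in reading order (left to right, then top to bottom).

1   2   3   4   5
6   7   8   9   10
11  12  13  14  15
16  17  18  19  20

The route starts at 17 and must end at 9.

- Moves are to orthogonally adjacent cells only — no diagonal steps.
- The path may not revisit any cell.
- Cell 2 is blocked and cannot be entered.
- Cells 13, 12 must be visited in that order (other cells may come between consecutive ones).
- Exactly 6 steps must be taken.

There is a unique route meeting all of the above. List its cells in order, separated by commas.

17, 18, 13, 12, 7, 8, 9

The waypoints must appear in the order 13, 12, with no cell reused.
Route from 17: right 1 to 18, up 1 to 13, left 1 to 12, up 1 to 7, right 2 to 9 — 6 moves in all.
Check: order respected (13 at step 2, 12 at step 3); 6 moves as required.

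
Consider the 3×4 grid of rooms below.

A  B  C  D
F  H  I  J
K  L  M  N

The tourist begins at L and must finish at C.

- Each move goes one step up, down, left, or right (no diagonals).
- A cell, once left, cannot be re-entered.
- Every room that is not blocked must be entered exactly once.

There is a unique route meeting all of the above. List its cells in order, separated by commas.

L, K, F, A, B, H, I, M, N, J, D, C

Need to visit all 12 open cells exactly once, starting at L and ending at C.
Route from L: left 1 to K, up 2 to A, right 1 to B, down 1 to H, right 1 to I, down 1 to M, right 1 to N, up 2 to D, left 1 to C — 11 moves in all.
Check: all 12 open cells covered.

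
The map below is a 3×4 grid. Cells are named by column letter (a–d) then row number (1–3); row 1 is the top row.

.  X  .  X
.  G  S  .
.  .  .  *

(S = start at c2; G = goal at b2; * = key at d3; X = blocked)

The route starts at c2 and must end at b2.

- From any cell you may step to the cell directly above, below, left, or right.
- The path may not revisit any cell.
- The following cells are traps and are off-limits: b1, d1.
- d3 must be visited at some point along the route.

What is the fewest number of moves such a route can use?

5

Any route passes through d3 somewhere between c2 and b2. Summing Manhattan distances along the two legs (c2 → d3 → b2) gives a lower bound of 2 + 3 = 5 moves.
A route of 5 moves achieves this: c2 → d2 → d3 → c3 → b3 → b2.
Since 5 matches the lower bound, it is optimal.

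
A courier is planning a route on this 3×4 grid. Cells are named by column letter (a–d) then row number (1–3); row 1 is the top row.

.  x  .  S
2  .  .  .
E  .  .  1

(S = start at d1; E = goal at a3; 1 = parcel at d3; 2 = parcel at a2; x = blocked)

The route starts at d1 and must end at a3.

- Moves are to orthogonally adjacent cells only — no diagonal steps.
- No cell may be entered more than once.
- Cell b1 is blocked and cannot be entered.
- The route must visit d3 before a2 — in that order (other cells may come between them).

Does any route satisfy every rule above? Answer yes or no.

One route that works: d1 → d2 → d3 → c3 → c2 → b2 → a2 → a3.

yes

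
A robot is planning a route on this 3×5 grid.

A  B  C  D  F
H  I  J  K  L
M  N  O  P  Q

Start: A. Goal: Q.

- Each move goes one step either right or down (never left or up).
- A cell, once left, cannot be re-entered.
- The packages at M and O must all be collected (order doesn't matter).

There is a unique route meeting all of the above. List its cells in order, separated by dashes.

Moves only go right or down, so the column and row indices never decrease.
Route from A: 2× down (reaching M), 4× right (reaching Q) — 6 moves in all.
Check: all required cells visited.

A - H - M - N - O - P - Q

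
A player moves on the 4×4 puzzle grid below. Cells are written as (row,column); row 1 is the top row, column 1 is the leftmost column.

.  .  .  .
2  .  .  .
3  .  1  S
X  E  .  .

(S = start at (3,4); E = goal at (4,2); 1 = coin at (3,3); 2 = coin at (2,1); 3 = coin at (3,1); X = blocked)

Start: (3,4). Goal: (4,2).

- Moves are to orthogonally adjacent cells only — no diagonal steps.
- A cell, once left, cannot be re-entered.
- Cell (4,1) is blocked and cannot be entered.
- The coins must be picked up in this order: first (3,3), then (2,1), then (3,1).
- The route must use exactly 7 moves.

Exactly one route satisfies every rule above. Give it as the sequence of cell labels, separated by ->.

(3,4) -> (3,3) -> (2,3) -> (2,2) -> (2,1) -> (3,1) -> (3,2) -> (4,2)

The waypoints must appear in the order (3,3), (2,1), (3,1), with no cell reused.
Route from (3,4): left to (3,3), up to (2,3), 2× left (reaching (2,1)), down to (3,1), right to (3,2), down to (4,2) — 7 moves in all.
Check: order respected (1 at step 1, 2 at step 4, 3 at step 5); 7 moves as required.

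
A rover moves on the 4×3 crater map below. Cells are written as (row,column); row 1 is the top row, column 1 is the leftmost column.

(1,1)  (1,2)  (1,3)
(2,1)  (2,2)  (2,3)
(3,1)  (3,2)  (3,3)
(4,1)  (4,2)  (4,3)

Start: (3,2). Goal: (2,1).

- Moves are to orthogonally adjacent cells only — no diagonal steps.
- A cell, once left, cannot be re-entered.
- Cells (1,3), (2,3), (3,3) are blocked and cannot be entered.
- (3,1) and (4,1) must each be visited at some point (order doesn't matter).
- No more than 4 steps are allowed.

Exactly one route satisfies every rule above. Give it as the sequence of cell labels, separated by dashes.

(3,2) - (4,2) - (4,1) - (3,1) - (2,1)

The 4-move cap with required stops at (3,1), (4,1) leaves no slack for detours.
Route from (3,2): down to (4,2), left to (4,1), 2× up (reaching (2,1)) — 4 moves in all.
Check: all required cells visited; 4 ≤ 4 moves.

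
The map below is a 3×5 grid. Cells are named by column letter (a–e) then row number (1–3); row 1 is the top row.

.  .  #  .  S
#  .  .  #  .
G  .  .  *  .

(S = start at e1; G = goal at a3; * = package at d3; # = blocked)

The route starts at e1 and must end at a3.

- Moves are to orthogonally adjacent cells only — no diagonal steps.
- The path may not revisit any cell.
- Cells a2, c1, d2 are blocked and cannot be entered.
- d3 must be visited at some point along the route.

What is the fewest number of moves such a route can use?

6

Any route passes through d3 somewhere between e1 and a3. Summing Manhattan distances along the two legs (e1 → d3 → a3) gives a lower bound of 3 + 3 = 6 moves.
A route of 6 moves achieves this: e1 → e2 → e3 → d3 → c3 → b3 → a3.
Since 6 matches the lower bound, it is optimal.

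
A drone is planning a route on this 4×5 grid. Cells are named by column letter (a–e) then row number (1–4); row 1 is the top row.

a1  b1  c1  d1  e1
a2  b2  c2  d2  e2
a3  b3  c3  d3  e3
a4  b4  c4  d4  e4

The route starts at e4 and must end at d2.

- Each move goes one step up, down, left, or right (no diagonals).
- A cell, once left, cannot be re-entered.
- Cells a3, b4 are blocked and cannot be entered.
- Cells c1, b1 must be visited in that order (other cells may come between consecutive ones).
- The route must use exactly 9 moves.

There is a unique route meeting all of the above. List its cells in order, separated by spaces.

The waypoints must appear in the order c1, b1, with no cell reused.
Route from e4: 3× up (reaching e1), 3× left (reaching b1), down to b2, 2× right (reaching d2) — 9 moves in all.
Check: order respected (c1 at step 5, b1 at step 6); 9 moves as required.

e4 e3 e2 e1 d1 c1 b1 b2 c2 d2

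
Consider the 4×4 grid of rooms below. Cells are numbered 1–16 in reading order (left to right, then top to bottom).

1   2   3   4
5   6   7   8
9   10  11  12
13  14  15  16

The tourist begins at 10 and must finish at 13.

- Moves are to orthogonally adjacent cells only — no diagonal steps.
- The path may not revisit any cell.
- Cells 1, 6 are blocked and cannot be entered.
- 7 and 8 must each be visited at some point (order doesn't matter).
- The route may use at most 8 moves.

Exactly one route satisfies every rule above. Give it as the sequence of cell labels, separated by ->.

10 -> 11 -> 7 -> 8 -> 12 -> 16 -> 15 -> 14 -> 13

The 8-move cap with required stops at 7, 8 leaves no slack for detours.
Route from 10: right to 11, up to 7, right to 8, 2× down (reaching 16), 3× left (reaching 13) — 8 moves in all.
Check: all required cells visited; 8 ≤ 8 moves.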